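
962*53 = 50986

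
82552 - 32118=50434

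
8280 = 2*4140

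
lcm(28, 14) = 28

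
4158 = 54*77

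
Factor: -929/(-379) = 379^(-1) * 929^1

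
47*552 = 25944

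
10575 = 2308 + 8267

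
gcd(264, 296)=8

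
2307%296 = 235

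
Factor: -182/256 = -1*2^(-7)*7^1*13^1 = -91/128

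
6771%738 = 129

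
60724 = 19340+41384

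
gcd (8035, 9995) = 5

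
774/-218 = -387/109 ≈ -3.55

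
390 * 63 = 24570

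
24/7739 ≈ 0.00310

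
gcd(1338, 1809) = 3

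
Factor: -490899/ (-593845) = 3^1*5^ (-1)*7^ (-1)*19^ (-2)*47^ (-1)*163633^1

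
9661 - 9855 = -194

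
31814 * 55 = 1749770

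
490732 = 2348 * 209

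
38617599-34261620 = 4355979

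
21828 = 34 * 642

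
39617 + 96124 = 135741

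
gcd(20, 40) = 20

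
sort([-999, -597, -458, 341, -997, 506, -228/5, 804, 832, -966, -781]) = [-999, -997, -966, -781, -597, -458, -228/5, 341, 506, 804, 832]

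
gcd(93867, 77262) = 3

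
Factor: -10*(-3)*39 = 2^1*3^2*5^1*13^1 = 1170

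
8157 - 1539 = 6618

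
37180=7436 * 5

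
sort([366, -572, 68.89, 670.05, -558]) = [-572, -558, 68.89, 366, 670.05]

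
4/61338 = 2/30669 ≈ 0.0000652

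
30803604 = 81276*379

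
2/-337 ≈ -0.00593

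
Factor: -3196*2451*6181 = -1*2^2*3^1*7^1*17^1*19^1*43^1*47^1*883^1 = -48418220676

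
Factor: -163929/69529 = -1*3^1*23^ (-1)*53^1*1031^1*3023^ (-1)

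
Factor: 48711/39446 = 2^(-1)*3^1*11^(-2)*13^1*163^(-1)*1249^1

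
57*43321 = 2469297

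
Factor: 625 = 5^4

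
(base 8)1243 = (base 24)143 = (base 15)300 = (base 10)675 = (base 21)1b3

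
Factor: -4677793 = -1*373^1*12541^1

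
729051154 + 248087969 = 977139123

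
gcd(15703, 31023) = 383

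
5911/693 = 8 + 367/693 ≈ 8.53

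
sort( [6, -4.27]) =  [-4.27, 6]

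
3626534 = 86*42169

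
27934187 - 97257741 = -69323554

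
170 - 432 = -262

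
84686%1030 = 226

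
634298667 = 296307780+337990887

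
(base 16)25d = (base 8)1135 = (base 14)313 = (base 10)605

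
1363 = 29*47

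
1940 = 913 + 1027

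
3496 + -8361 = -4865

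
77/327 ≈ 0.235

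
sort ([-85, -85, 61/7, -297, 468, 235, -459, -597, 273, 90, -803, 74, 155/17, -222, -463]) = [-803, -597, -463, -459, -297, -222, -85, -85, 61/7, 155/17, 74, 90, 235, 273, 468]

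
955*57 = 54435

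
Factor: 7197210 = 2^1 * 3^2 * 5^1 * 211^1 * 379^1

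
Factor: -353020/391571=-1 * 2^2 * 5^1 * 37^(-1) * 557^(-1) * 929^1=-18580/20609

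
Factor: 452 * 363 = 2^2 * 3^1 * 11^2 * 113^1 = 164076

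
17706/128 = 8853/64 ≈ 138.33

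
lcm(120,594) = 11880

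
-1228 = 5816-7044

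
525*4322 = 2269050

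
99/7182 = 11/798 ≈ 0.0138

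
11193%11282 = 11193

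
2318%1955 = 363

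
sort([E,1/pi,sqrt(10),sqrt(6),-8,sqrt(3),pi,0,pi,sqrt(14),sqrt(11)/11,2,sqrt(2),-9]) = [-9,-8,0,sqrt(11)/11,1/pi,sqrt(2),sqrt(3),2,sqrt(6),E,pi,pi,sqrt(10),sqrt(14)]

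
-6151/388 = -15 - 331/388 ≈ -15.85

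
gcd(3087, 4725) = 63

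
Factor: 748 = 2^2*11^1*17^1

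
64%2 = 0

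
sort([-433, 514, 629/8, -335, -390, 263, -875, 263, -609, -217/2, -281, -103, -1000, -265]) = [-1000, -875, -609, -433, -390, -335, -281, -265, -217/2, -103, 629/8, 263, 263, 514]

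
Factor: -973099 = -1*973099^1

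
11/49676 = 1/4516 ≈ 0.000221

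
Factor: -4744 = -1 * 2^3 * 593^1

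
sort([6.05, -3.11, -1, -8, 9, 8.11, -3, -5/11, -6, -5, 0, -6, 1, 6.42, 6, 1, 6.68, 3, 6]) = [-8, -6, -6, -5, -3.11, -3, -1, -5/11, 0, 1, 1, 3, 6, 6, 6.05, 6.42, 6.68, 8.11, 9]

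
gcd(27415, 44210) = 5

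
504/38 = 252/19 ≈ 13.26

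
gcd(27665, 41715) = 5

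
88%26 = 10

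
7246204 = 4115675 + 3130529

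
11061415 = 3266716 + 7794699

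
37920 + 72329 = 110249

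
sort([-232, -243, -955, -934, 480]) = [-955, -934, -243, -232, 480]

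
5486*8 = 43888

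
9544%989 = 643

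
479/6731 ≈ 0.0712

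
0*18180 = 0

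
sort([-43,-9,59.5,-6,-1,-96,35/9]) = [-96,-43,-9,-6,-1,35/9,59.5]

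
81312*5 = 406560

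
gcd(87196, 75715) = 1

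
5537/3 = 1845 + 2/3 ≈ 1845.67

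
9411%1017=258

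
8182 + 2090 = 10272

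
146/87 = 1 + 59/87 ≈ 1.68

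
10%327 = 10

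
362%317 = 45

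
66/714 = 11/119 ≈ 0.0924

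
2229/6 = 371 + 1/2 = 371.50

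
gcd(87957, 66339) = 9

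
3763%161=60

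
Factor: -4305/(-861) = 5^1 = 5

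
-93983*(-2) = 187966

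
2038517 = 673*3029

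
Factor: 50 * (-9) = -1 * 2^1 * 3^2 * 5^2 = -450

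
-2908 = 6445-9353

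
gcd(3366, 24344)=34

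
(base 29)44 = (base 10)120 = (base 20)60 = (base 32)3o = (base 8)170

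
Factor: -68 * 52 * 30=-1 * 2^5 * 3^1 * 5^1 * 13^1 * 17^1=-106080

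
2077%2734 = 2077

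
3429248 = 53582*64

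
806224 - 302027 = 504197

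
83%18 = 11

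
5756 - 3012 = 2744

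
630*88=55440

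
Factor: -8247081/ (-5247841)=3^1*23^ (-1)*83^ (-1)*2749^ (-1)*2749027^1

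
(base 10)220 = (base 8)334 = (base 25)8k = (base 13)13c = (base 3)22011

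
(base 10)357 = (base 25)e7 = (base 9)436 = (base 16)165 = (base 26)dj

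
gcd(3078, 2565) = 513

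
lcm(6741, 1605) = 33705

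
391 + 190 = 581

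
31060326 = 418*74307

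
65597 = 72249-6652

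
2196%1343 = 853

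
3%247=3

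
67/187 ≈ 0.358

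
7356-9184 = -1828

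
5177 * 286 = 1480622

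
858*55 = 47190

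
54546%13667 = 13545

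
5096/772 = 6 + 116/193≈6.60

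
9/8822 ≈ 0.00102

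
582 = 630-48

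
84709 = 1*84709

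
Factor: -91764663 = -1 * 3^1 * 151^1 * 167^1 * 1213^1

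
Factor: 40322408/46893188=2^1 * 7^1 * 19^1 * 37897^1 * 11723297^(-1)=10080602/11723297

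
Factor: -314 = -1*2^1*157^1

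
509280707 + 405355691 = 914636398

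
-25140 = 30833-55973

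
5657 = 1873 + 3784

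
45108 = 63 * 716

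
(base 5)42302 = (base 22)5ib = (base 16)b0b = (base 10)2827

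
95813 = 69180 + 26633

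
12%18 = 12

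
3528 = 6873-3345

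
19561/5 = 3912 + 1/5 = 3912.20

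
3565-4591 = -1026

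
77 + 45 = 122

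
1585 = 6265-4680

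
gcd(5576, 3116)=164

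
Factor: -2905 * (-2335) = 5^2 * 7^1 * 83^1 * 467^1 = 6783175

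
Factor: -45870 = -1*2^1*3^1*5^1*11^1*139^1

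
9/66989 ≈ 0.000134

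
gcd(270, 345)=15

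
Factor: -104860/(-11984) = 2^(-2)*5^1*7^1 = 35/4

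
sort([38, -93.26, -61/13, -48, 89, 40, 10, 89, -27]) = [-93.26, -48, -27, -61/13, 10, 38, 40, 89, 89]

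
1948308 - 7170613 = -5222305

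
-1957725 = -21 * 93225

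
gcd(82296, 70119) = 27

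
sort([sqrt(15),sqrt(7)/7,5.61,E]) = [sqrt(7)/7,E,sqrt(15),5.61]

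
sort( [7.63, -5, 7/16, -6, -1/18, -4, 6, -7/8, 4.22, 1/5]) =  [-6, -5, -4, -7/8, -1/18, 1/5, 7/16, 4.22, 6, 7.63]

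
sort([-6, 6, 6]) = [-6, 6, 6]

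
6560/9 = 728 + 8/9 ≈ 728.89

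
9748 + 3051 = 12799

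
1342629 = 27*49727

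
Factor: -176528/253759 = -1 * 2^4 * 23^ (-1) = -16/23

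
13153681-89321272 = -76167591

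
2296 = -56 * (-41)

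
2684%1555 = 1129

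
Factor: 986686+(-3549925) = -1 * 3^1 * 7^3 * 47^1 * 53^1 = -2563239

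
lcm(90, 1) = 90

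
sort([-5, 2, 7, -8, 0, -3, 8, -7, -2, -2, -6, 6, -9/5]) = [-8, -7, -6, -5, -3, -2, -2, -9/5, 0, 2, 6, 7, 8]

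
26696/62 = 13348/31 ≈ 430.58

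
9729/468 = 20 + 41/52 ≈ 20.79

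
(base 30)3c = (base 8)146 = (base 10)102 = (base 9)123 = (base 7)204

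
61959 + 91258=153217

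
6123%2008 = 99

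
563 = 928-365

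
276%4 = 0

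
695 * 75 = 52125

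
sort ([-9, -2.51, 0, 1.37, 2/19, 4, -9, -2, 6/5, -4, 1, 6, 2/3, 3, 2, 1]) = [-9, -9, -4, -2.51, -2, 0, 2/19, 2/3, 1, 1, 6/5, 1.37, 2, 3, 4, 6]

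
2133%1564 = 569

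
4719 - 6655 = -1936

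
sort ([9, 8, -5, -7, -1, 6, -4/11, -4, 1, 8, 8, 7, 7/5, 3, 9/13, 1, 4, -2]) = [-7, -5, -4, -2, -1, -4/11, 9/13, 1, 1, 7/5, 3, 4, 6, 7, 8, 8, 8, 9]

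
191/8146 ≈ 0.0234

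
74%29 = 16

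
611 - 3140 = -2529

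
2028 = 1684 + 344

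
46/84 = 23/42 ≈ 0.548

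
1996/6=998/3 ≈ 332.67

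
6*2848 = 17088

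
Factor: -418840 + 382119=-1*36721^1=-36721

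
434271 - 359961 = 74310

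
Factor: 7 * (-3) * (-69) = 3^2 * 7^1 * 23^1 = 1449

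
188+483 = 671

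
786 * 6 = 4716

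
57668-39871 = 17797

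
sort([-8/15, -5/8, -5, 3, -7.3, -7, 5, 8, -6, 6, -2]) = [-7.3, -7, -6, -5, -2, -5/8, -8/15, 3, 5, 6, 8]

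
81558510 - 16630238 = 64928272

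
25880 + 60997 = 86877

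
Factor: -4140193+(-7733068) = -1*109^1*108929^1 = -11873261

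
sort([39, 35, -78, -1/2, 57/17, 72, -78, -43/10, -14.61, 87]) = [-78, -78, -14.61, -43/10, -1/2, 57/17, 35, 39, 72, 87]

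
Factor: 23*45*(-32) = -1*2^5*3^2*5^1*23^1 = -33120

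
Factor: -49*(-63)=3^2*7^3=3087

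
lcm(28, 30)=420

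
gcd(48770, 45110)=10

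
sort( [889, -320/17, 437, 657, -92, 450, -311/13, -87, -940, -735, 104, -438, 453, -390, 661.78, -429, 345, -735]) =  [-940, -735, -735, -438, -429, -390, -92, -87, -311/13, -320/17, 104, 345, 437, 450, 453, 657, 661.78, 889]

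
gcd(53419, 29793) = 1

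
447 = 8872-8425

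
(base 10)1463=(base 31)1g6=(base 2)10110110111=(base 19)410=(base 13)887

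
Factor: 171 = 3^2 * 19^1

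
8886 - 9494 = -608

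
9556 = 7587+1969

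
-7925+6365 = -1560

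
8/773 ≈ 0.0103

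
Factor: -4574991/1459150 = -1*2^ (-1)*3^1*5^ (-2)*7^ (-1)*11^ (-1)*19^1*379^ (-1)*80263^1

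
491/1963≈0.250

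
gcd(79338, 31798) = 2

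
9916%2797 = 1525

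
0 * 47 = 0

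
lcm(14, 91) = 182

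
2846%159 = 143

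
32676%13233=6210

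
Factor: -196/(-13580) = 5^(-1)*7^1*97^(-1) = 7/485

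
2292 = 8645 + -6353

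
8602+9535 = 18137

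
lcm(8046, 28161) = 56322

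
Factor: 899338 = 2^1*11^1*40879^1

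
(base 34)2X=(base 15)6B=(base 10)101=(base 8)145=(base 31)38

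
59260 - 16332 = 42928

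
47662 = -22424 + 70086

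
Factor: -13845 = -1*3^1*5^1*13^1*71^1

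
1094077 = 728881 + 365196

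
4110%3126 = 984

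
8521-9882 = -1361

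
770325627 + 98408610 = 868734237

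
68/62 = 1 + 3/31 ≈ 1.10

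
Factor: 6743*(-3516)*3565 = -1*2^2*3^1*5^1*11^1*23^1*31^1*293^1*613^1 = -84520403220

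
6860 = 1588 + 5272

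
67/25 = 2 + 17/25 = 2.68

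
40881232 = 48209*848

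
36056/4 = 9014 = 9014.00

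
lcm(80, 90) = 720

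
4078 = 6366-2288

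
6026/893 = 6 + 668/893 ≈ 6.75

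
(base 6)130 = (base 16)36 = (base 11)4a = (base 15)39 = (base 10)54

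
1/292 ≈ 0.00342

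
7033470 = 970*7251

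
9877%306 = 85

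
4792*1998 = 9574416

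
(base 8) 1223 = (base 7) 1631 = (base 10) 659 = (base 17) 24d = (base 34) jd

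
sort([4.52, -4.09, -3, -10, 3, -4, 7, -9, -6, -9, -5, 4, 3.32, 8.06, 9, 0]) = [-10, -9, -9, -6, -5, -4.09, -4, -3, 0, 3, 3.32, 4, 4.52, 7, 8.06, 9]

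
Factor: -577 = -1*577^1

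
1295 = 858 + 437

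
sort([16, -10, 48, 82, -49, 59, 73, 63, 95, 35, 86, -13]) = [-49, -13, -10, 16, 35, 48, 59, 63, 73, 82, 86, 95]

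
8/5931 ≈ 0.00135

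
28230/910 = 2823/91 ≈ 31.02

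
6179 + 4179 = 10358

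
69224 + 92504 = 161728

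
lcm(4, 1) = 4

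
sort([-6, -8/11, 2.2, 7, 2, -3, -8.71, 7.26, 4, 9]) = [-8.71, -6, -3, -8/11, 2, 2.2, 4, 7, 7.26, 9]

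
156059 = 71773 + 84286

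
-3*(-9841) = 29523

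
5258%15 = 8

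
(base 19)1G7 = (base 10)672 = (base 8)1240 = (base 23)165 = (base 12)480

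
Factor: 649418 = 2^1*7^1*11^1*4217^1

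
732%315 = 102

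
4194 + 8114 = 12308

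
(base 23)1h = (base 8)50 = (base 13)31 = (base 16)28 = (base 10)40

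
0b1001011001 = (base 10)601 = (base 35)h6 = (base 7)1516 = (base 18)1f7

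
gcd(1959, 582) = 3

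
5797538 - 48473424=-42675886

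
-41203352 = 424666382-465869734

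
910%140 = 70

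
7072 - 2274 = 4798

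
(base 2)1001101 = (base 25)32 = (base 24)35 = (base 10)77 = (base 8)115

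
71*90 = 6390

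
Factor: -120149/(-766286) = 2^(-1)*137^1*877^1*383143^(-1)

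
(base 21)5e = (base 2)1110111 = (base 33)3k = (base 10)119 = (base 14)87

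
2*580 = 1160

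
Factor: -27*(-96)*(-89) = -1*2^5*3^4*89^1 = -230688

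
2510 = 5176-2666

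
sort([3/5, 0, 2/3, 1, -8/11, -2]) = [-2, -8/11, 0, 3/5, 2/3, 1]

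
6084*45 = 273780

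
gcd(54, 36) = 18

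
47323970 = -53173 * (-890)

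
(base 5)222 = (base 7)116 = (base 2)111110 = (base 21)2k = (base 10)62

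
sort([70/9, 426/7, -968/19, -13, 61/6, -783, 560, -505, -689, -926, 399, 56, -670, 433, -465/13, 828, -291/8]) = [-926, -783, -689, -670, -505, -968/19, -291/8, -465/13, -13, 70/9, 61/6, 56, 426/7, 399, 433, 560, 828]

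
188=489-301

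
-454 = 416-870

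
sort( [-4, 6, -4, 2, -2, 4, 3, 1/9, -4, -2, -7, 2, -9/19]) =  [-7, -4, -4, -4, -2, -2, -9/19, 1/9, 2, 2, 3, 4, 6]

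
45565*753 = 34310445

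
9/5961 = 3/1987 ≈ 0.00151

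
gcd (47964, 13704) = 6852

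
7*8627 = 60389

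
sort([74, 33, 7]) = [7, 33, 74]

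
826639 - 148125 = 678514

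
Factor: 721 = 7^1*103^1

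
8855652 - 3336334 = 5519318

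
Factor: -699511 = -1*699511^1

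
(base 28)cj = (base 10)355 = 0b101100011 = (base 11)2a3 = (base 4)11203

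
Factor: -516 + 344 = -1 * 2^2 * 43^1 = -172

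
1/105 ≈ 0.00952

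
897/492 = 299/164≈1.82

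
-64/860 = -16/215 ≈ -0.0744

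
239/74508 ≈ 0.00321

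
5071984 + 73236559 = 78308543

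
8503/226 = 37+141/226 ≈ 37.62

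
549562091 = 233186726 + 316375365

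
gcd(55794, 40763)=1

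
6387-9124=-2737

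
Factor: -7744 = -1*2^6*11^2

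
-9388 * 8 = -75104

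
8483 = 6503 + 1980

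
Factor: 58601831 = 1249^1*46919^1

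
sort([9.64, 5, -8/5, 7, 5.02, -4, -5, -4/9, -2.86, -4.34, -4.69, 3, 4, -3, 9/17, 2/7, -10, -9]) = [-10, -9, -5, -4.69, -4.34, -4, -3, -2.86, -8/5, -4/9, 2/7, 9/17, 3, 4, 5, 5.02, 7, 9.64]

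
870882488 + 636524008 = 1507406496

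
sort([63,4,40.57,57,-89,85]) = [-89,4,40.57,57,63,85]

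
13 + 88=101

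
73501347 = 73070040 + 431307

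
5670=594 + 5076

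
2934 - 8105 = -5171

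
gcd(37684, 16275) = 1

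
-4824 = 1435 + -6259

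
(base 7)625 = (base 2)100111001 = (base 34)97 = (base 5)2223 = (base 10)313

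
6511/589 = 11 + 32/589 ≈ 11.05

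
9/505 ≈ 0.0178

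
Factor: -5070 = -1*2^1*3^1*5^1*13^2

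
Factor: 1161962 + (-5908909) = -1 * 23^1 * 173^1 * 1193^1 = -4746947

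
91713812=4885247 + 86828565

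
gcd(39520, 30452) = 4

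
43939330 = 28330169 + 15609161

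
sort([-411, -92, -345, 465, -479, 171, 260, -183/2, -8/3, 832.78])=[-479, -411, -345, -92, -183/2, -8/3, 171, 260, 465, 832.78]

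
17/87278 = 1/5134 ≈ 0.000195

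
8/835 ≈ 0.00958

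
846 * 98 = 82908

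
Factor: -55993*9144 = -1*2^3*3^2*7^1*19^1*127^1*421^1 = -511999992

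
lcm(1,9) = 9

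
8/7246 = 4/3623 ≈ 0.00110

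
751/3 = 250 + 1/3 ≈ 250.33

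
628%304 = 20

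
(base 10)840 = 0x348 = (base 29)ss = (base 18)2ac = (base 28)120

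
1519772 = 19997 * 76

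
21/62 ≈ 0.339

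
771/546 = 1 + 75/182 ≈ 1.41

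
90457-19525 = 70932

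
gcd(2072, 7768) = 8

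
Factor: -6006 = -1*2^1*3^1*7^1*11^1*13^1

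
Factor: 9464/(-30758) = -1 * 2^2 * 13^(-1) = -4/13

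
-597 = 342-939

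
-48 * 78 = -3744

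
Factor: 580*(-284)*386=-1*2^5*5^1*29^1*71^1*193^1=-63581920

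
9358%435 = 223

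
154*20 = 3080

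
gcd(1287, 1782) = 99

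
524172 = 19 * 27588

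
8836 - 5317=3519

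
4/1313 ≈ 0.00305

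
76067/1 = 76067 = 76067.00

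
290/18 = 16 + 1/9 ≈ 16.11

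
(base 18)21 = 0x25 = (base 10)37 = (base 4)211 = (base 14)29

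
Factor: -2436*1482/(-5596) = 2^1*3^2*7^1*13^1*19^1*29^1*1399^(-1) = 902538/1399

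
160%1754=160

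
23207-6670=16537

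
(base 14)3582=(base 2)10010001101110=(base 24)g4e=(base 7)36122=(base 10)9326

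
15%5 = 0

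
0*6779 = 0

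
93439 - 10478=82961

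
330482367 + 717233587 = 1047715954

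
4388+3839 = 8227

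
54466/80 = 680 + 33/40 ≈ 680.83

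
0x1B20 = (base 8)15440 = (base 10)6944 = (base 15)20CE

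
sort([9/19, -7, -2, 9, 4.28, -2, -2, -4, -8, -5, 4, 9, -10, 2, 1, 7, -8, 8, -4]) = [-10, -8, -8, -7, -5, -4, -4, -2, -2, -2, 9/19, 1, 2, 4, 4.28, 7, 8, 9, 9]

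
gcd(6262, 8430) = 2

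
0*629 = 0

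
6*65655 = 393930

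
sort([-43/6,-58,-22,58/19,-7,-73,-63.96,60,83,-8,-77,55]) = [-77,-73,-63.96,-58,-22,-8,-43/6,-7,58/19,55,60,83]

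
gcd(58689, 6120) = 9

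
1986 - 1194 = 792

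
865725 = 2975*291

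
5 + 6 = 11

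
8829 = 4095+4734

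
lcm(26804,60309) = 241236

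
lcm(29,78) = 2262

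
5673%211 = 187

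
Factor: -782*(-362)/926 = 2^1*17^1*23^1*181^1*463^(-1) = 141542/463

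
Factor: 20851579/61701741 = 3^(-2)*7^1*47^(-1)*199^(-1)*733^(-1)*2978797^1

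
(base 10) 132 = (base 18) 76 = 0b10000100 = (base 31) 48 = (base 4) 2010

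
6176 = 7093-917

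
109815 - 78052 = 31763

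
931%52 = 47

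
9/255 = 3/85 ≈ 0.0353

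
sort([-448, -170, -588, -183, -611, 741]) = [-611, -588, -448, -183, -170, 741]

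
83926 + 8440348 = 8524274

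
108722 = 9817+98905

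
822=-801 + 1623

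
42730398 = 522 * 81859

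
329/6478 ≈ 0.0508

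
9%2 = 1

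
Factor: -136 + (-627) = -1*7^1*109^1 = -763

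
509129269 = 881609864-372480595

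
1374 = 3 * 458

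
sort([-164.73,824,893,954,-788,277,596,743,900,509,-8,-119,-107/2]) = [-788,-164.73,-119,-107/2,-8,277,509,596,743,824,893,900,954]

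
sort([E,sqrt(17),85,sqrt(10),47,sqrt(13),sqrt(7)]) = [sqrt(7),E,sqrt(10),sqrt(13),sqrt(17),47,85]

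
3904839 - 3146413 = 758426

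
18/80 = 9/40 = 0.225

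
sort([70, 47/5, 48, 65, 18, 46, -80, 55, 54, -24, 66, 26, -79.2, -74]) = [-80, -79.2, -74, -24, 47/5, 18, 26, 46, 48, 54, 55, 65, 66, 70]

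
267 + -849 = -582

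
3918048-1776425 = 2141623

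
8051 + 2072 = 10123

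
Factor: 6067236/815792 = 2^(-2)*3^1*7^1*67^(-1)*761^(-1)*72229^1 = 1516809/203948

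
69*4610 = 318090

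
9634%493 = 267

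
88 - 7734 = -7646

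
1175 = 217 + 958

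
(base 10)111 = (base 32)3f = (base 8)157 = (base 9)133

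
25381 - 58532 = -33151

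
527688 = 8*65961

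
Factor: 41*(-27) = -1*3^3*41^1 = -1107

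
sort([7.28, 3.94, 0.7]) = [0.7, 3.94, 7.28]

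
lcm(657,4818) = 14454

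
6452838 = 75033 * 86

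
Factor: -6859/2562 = -1*2^(-1)*3^(-1)*7^(-1)*19^3*61^(-1) 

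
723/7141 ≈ 0.101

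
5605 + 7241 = 12846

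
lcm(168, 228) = 3192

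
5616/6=936=936.00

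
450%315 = 135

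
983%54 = 11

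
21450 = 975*22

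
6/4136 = 3/2068≈0.00145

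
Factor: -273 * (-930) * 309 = 2^1 * 3^3 * 5^1 * 7^1 * 13^1 * 31^1 * 103^1 = 78452010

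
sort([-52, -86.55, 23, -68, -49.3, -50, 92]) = [-86.55, -68, -52, -50, -49.3, 23, 92]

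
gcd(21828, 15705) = 3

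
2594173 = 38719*67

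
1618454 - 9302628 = -7684174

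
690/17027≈0.0405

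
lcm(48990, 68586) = 342930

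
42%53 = 42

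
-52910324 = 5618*(-9418)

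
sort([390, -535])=[-535, 390]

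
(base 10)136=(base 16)88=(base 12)b4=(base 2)10001000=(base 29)4k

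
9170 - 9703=-533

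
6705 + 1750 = 8455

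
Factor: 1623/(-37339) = -1*3^1*541^1*37339^(-1)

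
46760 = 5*9352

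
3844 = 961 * 4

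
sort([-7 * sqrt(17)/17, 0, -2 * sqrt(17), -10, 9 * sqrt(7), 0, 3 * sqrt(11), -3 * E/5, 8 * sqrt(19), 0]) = [-10, -2 * sqrt(17), -7 * sqrt(17)/17, -3 * E/5, 0, 0, 0, 3 * sqrt(11), 9 * sqrt(7), 8 * sqrt(19)]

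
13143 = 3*4381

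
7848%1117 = 29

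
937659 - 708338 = 229321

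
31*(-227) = -7037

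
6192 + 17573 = 23765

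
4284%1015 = 224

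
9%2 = 1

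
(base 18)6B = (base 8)167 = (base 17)70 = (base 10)119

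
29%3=2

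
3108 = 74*42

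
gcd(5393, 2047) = 1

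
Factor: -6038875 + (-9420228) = -1 * 11^1 * 17^1 * 19^2 * 229^1 = -15459103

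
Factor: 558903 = 3^1*186301^1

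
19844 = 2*9922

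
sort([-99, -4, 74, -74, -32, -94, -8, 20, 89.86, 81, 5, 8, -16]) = [-99, -94, -74, -32, -16, -8, -4, 5, 8, 20, 74, 81, 89.86]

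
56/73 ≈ 0.767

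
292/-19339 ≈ -0.0151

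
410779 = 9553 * 43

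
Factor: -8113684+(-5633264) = -1*2^2*3^1*17^1*79^1*853^1 = -13746948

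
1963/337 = 5 + 278/337 ≈ 5.82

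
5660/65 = 87 + 1/13 ≈ 87.08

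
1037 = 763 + 274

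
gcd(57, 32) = 1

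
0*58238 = 0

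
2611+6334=8945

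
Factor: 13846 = 2^1 * 7^1 * 23^1 * 43^1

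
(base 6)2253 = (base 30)hr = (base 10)537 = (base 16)219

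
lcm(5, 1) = 5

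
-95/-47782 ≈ 0.00199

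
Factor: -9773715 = -1 * 3^1 * 5^1 * 7^1 * 93083^1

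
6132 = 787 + 5345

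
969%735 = 234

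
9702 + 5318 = 15020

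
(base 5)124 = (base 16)27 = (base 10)39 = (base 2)100111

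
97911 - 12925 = 84986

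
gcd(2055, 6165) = 2055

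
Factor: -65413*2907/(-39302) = 2^(-1)*3^2*17^1*19^1*43^(-1)*457^(-1)*65413^1 = 190155591/39302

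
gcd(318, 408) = 6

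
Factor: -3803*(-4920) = 2^3*3^1*5^1*41^1*3803^1 = 18710760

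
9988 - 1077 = 8911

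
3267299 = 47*69517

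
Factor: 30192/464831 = 2^4 * 3^1 * 739^(-1) = 48/739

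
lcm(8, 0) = 0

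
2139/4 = 534 + 3/4 = 534.75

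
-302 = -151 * 2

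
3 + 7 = 10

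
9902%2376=398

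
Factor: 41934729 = 3^1*19^1*735697^1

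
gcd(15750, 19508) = 2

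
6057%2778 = 501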